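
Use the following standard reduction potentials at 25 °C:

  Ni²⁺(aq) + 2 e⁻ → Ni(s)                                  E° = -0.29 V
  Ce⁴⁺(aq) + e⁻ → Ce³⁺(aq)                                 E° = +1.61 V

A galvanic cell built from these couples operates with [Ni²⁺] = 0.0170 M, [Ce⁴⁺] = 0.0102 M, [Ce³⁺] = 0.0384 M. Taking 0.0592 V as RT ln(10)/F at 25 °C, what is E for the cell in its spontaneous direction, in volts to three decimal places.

+1.918 V

Ce⁴⁺/Ce³⁺ is the cathode (higher E°), Ni²⁺/Ni the anode: E°cell = +1.61 − (-0.29) = +1.90 V, n = 2.
Overall: 2 Ce⁴⁺(aq) + Ni(s) → 2 Ce³⁺(aq) + Ni²⁺(aq)
Q = [Ce³⁺]^2·[Ni²⁺] / ([Ce⁴⁺]^2); log Q = -0.618.
E = E° − (0.0592/n) log Q = +1.90 − (0.0592/2)(-0.618) = +1.918 V.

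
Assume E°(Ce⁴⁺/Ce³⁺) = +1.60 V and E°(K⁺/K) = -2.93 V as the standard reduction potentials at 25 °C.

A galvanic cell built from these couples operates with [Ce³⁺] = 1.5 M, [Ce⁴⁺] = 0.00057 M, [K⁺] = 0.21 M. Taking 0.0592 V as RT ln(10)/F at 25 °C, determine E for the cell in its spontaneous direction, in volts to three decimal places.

+4.368 V

Ce⁴⁺/Ce³⁺ is the cathode (higher E°), K⁺/K the anode: E°cell = +1.60 − (-2.93) = +4.53 V, n = 1.
Overall: Ce⁴⁺(aq) + K(s) → Ce³⁺(aq) + K⁺(aq)
Q = [Ce³⁺]·[K⁺] / ([Ce⁴⁺]); log Q = 2.742.
E = E° − (0.0592/n) log Q = +4.53 − (0.0592/1)(2.742) = +4.368 V.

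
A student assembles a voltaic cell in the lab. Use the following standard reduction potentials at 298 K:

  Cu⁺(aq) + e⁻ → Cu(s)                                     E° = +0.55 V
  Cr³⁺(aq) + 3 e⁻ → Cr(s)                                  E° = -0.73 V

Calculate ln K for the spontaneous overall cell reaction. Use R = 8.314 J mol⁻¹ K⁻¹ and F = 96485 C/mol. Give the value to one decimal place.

Cathode: Cu⁺/Cu; anode: Cr³⁺/Cr. E°cell = (+0.55) − (-0.73) = +1.28 V, with n = 3.
ΔG° = −nFE° = −RT ln K, so ln K = nFE°/(RT) = (3)(96485)(+1.28) / ((8.314)(298)) = 149.543.

149.5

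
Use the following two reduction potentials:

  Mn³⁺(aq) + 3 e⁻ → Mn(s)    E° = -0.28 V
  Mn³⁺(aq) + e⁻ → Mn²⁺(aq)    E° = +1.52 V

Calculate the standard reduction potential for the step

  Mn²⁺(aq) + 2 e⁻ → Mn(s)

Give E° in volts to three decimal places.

-1.180 V

Sequential free energies add, so n₃E°₃ = n₁E°₁ + n₂E°₂.
With n₃ = 3, and the known step contributing 1×(+1.52) V, the unknown satisfies 2·E° = 3×(-0.28) − 1×(+1.52) = -2.360.
E° = -2.360 / 2 = -1.180 V.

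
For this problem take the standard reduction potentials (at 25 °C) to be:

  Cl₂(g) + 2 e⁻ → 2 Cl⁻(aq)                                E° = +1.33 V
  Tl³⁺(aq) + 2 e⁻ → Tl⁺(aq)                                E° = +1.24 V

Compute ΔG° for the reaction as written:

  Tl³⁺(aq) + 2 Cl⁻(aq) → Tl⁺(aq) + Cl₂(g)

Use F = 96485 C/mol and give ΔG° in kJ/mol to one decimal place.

+17.4 kJ/mol

As written, Tl³⁺/Tl⁺ is reduced (cathode) and Cl₂/Cl⁻ is oxidised (anode), so E°cell = (+1.24) − (+1.33) = -0.09 V.
Balancing electrons gives n = 2.
ΔG° = −nFE° = −(2)(96485)(-0.09) = 17,367 J = +17.4 kJ/mol.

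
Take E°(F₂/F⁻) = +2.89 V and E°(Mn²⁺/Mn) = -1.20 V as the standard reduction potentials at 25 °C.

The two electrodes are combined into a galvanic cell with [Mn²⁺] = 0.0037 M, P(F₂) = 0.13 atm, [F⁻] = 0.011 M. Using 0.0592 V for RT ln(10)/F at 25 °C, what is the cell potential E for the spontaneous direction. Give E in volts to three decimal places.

+4.252 V

F₂/F⁻ is the cathode (higher E°), Mn²⁺/Mn the anode: E°cell = +2.89 − (-1.20) = +4.09 V, n = 2.
Overall: F₂(g) + Mn(s) → 2 F⁻(aq) + Mn²⁺(aq)
Q = [F⁻]^2·[Mn²⁺] / (P(F₂)); log Q = -5.463.
E = E° − (0.0592/n) log Q = +4.09 − (0.0592/2)(-5.463) = +4.252 V.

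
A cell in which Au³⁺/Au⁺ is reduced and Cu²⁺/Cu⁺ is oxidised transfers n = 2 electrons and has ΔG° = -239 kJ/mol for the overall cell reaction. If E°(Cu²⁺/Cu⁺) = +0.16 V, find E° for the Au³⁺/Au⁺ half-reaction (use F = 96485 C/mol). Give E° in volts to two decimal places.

+1.40 V

E°cell = −ΔG°/(nF) = −(-239×10³)/((2)(96485)) = +1.239 V.
Since Au³⁺/Au⁺ is the cathode and Cu²⁺/Cu⁺ the anode, E°cell = E°(Au³⁺/Au⁺) − E°(Cu²⁺/Cu⁺).
So E°(Au³⁺/Au⁺) = E°cell + E°(Cu²⁺/Cu⁺) = +1.239 + (+0.16) = +1.40 V.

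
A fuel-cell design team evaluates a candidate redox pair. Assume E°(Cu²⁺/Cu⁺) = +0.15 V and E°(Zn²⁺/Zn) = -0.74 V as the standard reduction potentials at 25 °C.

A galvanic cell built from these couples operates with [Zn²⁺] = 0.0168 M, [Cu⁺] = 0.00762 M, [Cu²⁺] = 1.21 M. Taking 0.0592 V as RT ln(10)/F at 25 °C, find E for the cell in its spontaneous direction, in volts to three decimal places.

Cu²⁺/Cu⁺ is the cathode (higher E°), Zn²⁺/Zn the anode: E°cell = +0.15 − (-0.74) = +0.89 V, n = 2.
Overall: 2 Cu²⁺(aq) + Zn(s) → 2 Cu⁺(aq) + Zn²⁺(aq)
Q = [Cu⁺]^2·[Zn²⁺] / ([Cu²⁺]^2); log Q = -6.176.
E = E° − (0.0592/n) log Q = +0.89 − (0.0592/2)(-6.176) = +1.073 V.

+1.073 V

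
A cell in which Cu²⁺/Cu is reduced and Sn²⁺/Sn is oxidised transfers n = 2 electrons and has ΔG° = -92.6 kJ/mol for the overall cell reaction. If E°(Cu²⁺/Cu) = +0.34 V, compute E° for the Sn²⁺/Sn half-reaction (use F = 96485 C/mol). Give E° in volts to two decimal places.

E°cell = −ΔG°/(nF) = −(-92.6×10³)/((2)(96485)) = +0.480 V.
Since Cu²⁺/Cu is the cathode and Sn²⁺/Sn the anode, E°cell = E°(Cu²⁺/Cu) − E°(Sn²⁺/Sn).
So E°(Sn²⁺/Sn) = E°(Cu²⁺/Cu) − E°cell = (+0.34) − (+0.480) = -0.14 V.

-0.14 V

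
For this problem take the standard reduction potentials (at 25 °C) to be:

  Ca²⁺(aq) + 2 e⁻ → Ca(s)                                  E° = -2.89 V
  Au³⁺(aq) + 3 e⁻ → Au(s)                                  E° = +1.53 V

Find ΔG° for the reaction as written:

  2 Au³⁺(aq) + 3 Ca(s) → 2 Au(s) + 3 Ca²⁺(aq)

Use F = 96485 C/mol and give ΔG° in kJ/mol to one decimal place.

-2558.8 kJ/mol

As written, Au³⁺/Au is reduced (cathode) and Ca²⁺/Ca is oxidised (anode), so E°cell = (+1.53) − (-2.89) = +4.42 V.
Balancing electrons gives n = 6.
ΔG° = −nFE° = −(6)(96485)(+4.42) = -2,558,782 J = -2558.8 kJ/mol.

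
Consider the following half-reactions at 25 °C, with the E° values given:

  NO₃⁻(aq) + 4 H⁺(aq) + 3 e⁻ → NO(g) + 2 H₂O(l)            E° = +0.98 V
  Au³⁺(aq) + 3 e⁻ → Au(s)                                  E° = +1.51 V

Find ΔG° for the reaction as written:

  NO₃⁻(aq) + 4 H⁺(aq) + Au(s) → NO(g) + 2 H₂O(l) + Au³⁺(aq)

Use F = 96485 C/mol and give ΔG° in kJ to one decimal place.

+153.4 kJ

As written, NO₃⁻/NO is reduced (cathode) and Au³⁺/Au is oxidised (anode), so E°cell = (+0.98) − (+1.51) = -0.53 V.
Balancing electrons gives n = 3.
ΔG° = −nFE° = −(3)(96485)(-0.53) = 153,411 J = +153.4 kJ.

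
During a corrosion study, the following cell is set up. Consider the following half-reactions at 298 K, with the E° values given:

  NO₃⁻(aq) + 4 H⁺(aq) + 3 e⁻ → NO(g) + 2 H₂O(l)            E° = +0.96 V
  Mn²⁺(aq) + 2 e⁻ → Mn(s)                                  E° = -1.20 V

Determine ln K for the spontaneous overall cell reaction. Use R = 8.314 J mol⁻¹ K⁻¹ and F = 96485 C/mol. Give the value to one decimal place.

Cathode: NO₃⁻/NO; anode: Mn²⁺/Mn. E°cell = (+0.96) − (-1.20) = +2.16 V, with n = 6.
ΔG° = −nFE° = −RT ln K, so ln K = nFE°/(RT) = (6)(96485)(+2.16) / ((8.314)(298)) = 504.706.

504.7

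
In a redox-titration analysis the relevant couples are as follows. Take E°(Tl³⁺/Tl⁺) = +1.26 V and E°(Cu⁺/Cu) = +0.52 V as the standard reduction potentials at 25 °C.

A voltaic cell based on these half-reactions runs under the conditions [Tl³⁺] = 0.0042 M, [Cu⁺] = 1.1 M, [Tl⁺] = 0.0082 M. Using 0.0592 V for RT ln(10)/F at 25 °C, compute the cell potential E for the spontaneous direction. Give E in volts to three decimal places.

Tl³⁺/Tl⁺ is the cathode (higher E°), Cu⁺/Cu the anode: E°cell = +1.26 − (+0.52) = +0.74 V, n = 2.
Overall: Tl³⁺(aq) + 2 Cu(s) → Tl⁺(aq) + 2 Cu⁺(aq)
Q = [Tl⁺]·[Cu⁺]^2 / ([Tl³⁺]); log Q = 0.373.
E = E° − (0.0592/n) log Q = +0.74 − (0.0592/2)(0.373) = +0.729 V.

+0.729 V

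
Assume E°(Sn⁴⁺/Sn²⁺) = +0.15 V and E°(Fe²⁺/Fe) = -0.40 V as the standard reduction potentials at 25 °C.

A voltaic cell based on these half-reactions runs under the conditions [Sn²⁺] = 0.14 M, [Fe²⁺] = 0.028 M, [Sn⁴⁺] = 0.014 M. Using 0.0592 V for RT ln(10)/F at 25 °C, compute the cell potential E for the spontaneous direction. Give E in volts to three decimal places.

Sn⁴⁺/Sn²⁺ is the cathode (higher E°), Fe²⁺/Fe the anode: E°cell = +0.15 − (-0.40) = +0.55 V, n = 2.
Overall: Sn⁴⁺(aq) + Fe(s) → Sn²⁺(aq) + Fe²⁺(aq)
Q = [Sn²⁺]·[Fe²⁺] / ([Sn⁴⁺]); log Q = -0.553.
E = E° − (0.0592/n) log Q = +0.55 − (0.0592/2)(-0.553) = +0.566 V.

+0.566 V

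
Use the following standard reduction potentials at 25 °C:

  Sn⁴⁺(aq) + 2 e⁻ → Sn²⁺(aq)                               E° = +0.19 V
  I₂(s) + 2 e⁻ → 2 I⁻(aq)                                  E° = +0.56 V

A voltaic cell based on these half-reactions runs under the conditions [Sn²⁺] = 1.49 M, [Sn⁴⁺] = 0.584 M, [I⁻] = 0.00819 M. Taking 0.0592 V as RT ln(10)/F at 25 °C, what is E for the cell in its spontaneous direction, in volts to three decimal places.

I₂/I⁻ is the cathode (higher E°), Sn⁴⁺/Sn²⁺ the anode: E°cell = +0.56 − (+0.19) = +0.37 V, n = 2.
Overall: I₂(s) + Sn²⁺(aq) → 2 I⁻(aq) + Sn⁴⁺(aq)
Q = [I⁻]^2·[Sn⁴⁺] / ([Sn²⁺]); log Q = -4.580.
E = E° − (0.0592/n) log Q = +0.37 − (0.0592/2)(-4.580) = +0.506 V.

+0.506 V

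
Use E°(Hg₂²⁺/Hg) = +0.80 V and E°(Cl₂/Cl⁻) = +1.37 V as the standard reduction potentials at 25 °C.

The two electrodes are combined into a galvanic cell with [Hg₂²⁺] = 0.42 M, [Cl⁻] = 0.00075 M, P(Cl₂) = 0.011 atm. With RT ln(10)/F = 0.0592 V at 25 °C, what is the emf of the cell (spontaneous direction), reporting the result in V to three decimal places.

+0.708 V

Cl₂/Cl⁻ is the cathode (higher E°), Hg₂²⁺/Hg the anode: E°cell = +1.37 − (+0.80) = +0.57 V, n = 2.
Overall: Cl₂(g) + 2 Hg(l) → 2 Cl⁻(aq) + Hg₂²⁺(aq)
Q = [Cl⁻]^2·[Hg₂²⁺] / (P(Cl₂)); log Q = -4.668.
E = E° − (0.0592/n) log Q = +0.57 − (0.0592/2)(-4.668) = +0.708 V.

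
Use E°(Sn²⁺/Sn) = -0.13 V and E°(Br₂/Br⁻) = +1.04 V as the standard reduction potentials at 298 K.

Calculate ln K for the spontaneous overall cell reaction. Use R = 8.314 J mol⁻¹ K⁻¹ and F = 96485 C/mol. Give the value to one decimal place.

Cathode: Br₂/Br⁻; anode: Sn²⁺/Sn. E°cell = (+1.04) − (-0.13) = +1.17 V, with n = 2.
ΔG° = −nFE° = −RT ln K, so ln K = nFE°/(RT) = (2)(96485)(+1.17) / ((8.314)(298)) = 91.127.

91.1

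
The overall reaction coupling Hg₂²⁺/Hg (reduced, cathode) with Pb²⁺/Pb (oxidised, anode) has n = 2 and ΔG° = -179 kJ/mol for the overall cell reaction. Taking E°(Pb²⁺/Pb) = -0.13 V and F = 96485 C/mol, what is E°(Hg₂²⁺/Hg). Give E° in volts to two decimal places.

+0.80 V

E°cell = −ΔG°/(nF) = −(-179×10³)/((2)(96485)) = +0.928 V.
Since Hg₂²⁺/Hg is the cathode and Pb²⁺/Pb the anode, E°cell = E°(Hg₂²⁺/Hg) − E°(Pb²⁺/Pb).
So E°(Hg₂²⁺/Hg) = E°cell + E°(Pb²⁺/Pb) = +0.928 + (-0.13) = +0.80 V.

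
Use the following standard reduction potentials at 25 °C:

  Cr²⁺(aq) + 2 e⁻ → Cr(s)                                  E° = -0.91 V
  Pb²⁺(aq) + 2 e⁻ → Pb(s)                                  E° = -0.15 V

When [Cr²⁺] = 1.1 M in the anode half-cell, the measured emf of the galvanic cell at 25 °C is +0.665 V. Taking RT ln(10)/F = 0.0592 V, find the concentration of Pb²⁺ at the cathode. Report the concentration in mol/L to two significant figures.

0.00068 M

Pb²⁺/Pb is the cathode, Cr²⁺/Cr the anode: E°cell = +0.76 V, n = 2.
Overall reaction: Pb²⁺(aq) + Cr(s) → Pb(s) + Cr²⁺(aq); Q = [Cr²⁺]^1/[Pb²⁺]^1.
From E = E° − (0.0592/n) log Q: log Q = (E° − E)·n/0.0592 = (+0.76 − (+0.665))·2/0.0592 = 3.2095.
So 1·log[Pb²⁺] = 1·log(1.1) − log Q = 0.0414 − (3.2095) = -3.1681; [Pb²⁺] = 10^(-3.1681) ≈ 0.00068 M.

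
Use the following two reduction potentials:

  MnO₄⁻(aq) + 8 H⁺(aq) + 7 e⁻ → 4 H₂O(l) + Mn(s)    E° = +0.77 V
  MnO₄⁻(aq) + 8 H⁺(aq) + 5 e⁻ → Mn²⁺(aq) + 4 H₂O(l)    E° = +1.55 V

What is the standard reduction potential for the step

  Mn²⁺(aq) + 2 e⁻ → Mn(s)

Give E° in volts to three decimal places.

Sequential free energies add, so n₃E°₃ = n₁E°₁ + n₂E°₂.
With n₃ = 7, and the known step contributing 5×(+1.55) V, the unknown satisfies 2·E° = 7×(+0.77) − 5×(+1.55) = -2.360.
E° = -2.360 / 2 = -1.180 V.

-1.180 V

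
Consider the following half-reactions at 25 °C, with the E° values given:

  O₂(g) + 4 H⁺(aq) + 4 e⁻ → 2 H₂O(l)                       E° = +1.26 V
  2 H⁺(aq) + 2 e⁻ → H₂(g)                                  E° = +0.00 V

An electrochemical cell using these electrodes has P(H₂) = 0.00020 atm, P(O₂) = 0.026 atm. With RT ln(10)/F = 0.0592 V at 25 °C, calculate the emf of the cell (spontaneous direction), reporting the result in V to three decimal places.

+1.127 V

O₂/H₂O is the cathode (higher E°), H⁺/H₂ the anode: E°cell = +1.26 − (+0.00) = +1.26 V, n = 4.
Overall: O₂(g) + 2 H₂(g) → 2 H₂O(l)
Q = 1 / (P(O₂)·P(H₂)^2); log Q = 8.983.
E = E° − (0.0592/n) log Q = +1.26 − (0.0592/4)(8.983) = +1.127 V.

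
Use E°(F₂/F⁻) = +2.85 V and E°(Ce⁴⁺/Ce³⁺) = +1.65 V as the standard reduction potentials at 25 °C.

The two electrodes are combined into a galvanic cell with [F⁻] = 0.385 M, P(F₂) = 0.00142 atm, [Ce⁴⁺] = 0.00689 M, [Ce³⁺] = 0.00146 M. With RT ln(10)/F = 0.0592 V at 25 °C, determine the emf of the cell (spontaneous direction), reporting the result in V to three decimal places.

+1.100 V

F₂/F⁻ is the cathode (higher E°), Ce⁴⁺/Ce³⁺ the anode: E°cell = +2.85 − (+1.65) = +1.20 V, n = 2.
Overall: F₂(g) + 2 Ce³⁺(aq) → 2 F⁻(aq) + 2 Ce⁴⁺(aq)
Q = [F⁻]^2·[Ce⁴⁺]^2 / (P(F₂)·[Ce³⁺]^2); log Q = 3.366.
E = E° − (0.0592/n) log Q = +1.20 − (0.0592/2)(3.366) = +1.100 V.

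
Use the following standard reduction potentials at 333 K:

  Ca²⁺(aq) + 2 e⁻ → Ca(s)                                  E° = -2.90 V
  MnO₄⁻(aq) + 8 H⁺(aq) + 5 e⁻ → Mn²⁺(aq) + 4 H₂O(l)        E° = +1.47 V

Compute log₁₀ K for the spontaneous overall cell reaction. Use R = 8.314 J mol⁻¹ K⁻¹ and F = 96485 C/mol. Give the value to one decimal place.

661.4

Cathode: MnO₄⁻/Mn²⁺; anode: Ca²⁺/Ca. E°cell = (+1.47) − (-2.90) = +4.37 V, with n = 10.
ΔG° = −nFE° = −RT ln K, so ln K = nFE°/(RT) = (10)(96485)(+4.37) / ((8.314)(333)) = 1522.955.
log₁₀ K = 1522.955 / ln 10 = 661.4.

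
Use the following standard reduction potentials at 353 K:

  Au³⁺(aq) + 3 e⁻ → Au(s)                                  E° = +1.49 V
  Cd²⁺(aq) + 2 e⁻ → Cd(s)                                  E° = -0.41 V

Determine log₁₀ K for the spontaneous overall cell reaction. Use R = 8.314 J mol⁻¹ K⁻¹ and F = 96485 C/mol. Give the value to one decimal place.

Cathode: Au³⁺/Au; anode: Cd²⁺/Cd. E°cell = (+1.49) − (-0.41) = +1.90 V, with n = 6.
ΔG° = −nFE° = −RT ln K, so ln K = nFE°/(RT) = (6)(96485)(+1.90) / ((8.314)(353)) = 374.783.
log₁₀ K = 374.783 / ln 10 = 162.8.

162.8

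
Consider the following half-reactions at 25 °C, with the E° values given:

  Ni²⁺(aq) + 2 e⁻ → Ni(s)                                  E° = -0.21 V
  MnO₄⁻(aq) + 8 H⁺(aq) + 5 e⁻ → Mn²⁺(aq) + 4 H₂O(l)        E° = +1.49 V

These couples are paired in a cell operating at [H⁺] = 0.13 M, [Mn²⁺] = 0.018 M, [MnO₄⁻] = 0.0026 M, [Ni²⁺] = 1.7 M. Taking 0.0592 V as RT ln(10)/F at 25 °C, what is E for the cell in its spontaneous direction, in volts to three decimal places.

MnO₄⁻/Mn²⁺ is the cathode (higher E°), Ni²⁺/Ni the anode: E°cell = +1.49 − (-0.21) = +1.70 V, n = 10.
Overall: 2 MnO₄⁻(aq) + 16 H⁺(aq) + 5 Ni(s) → 2 Mn²⁺(aq) + 8 H₂O(l) + 5 Ni²⁺(aq)
Q = [Mn²⁺]^2·[Ni²⁺]^5 / ([MnO₄⁻]^2·[H⁺]^16); log Q = 17.010.
E = E° − (0.0592/n) log Q = +1.70 − (0.0592/10)(17.010) = +1.599 V.

+1.599 V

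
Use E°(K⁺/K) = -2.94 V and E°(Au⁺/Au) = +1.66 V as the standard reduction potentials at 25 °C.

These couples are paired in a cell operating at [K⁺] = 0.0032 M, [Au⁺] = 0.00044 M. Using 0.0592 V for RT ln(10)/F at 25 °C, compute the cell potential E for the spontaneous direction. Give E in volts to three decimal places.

Au⁺/Au is the cathode (higher E°), K⁺/K the anode: E°cell = +1.66 − (-2.94) = +4.60 V, n = 1.
Overall: Au⁺(aq) + K(s) → Au(s) + K⁺(aq)
Q = [K⁺] / ([Au⁺]); log Q = 0.862.
E = E° − (0.0592/n) log Q = +4.60 − (0.0592/1)(0.862) = +4.549 V.

+4.549 V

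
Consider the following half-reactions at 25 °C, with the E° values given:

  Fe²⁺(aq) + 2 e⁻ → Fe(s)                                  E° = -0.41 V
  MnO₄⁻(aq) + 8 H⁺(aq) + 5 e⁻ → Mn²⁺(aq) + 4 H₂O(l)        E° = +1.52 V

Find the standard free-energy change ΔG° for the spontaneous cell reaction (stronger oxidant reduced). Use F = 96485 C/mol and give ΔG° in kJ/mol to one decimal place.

-1862.2 kJ/mol

MnO₄⁻/Mn²⁺ (E° = +1.52 V) is the cathode; Fe²⁺/Fe (E° = -0.41 V) is the anode, so E°cell = +1.93 V.
Balancing electrons gives n = 10 (lcm of 5 and 2).
ΔG° = −nFE° = −(10)(96485)(+1.93) = -1,862,160 J = -1862.2 kJ/mol.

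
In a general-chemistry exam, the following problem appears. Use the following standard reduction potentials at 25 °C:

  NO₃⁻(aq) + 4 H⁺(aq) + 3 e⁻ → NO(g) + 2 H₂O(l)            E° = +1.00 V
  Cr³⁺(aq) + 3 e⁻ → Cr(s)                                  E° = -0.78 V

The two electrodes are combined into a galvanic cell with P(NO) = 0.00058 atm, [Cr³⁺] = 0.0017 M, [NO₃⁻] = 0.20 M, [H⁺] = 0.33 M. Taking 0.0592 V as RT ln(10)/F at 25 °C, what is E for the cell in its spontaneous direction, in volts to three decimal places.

+1.847 V

NO₃⁻/NO is the cathode (higher E°), Cr³⁺/Cr the anode: E°cell = +1.00 − (-0.78) = +1.78 V, n = 3.
Overall: NO₃⁻(aq) + 4 H⁺(aq) + Cr(s) → NO(g) + 2 H₂O(l) + Cr³⁺(aq)
Q = P(NO)·[Cr³⁺] / ([NO₃⁻]·[H⁺]^4); log Q = -3.381.
E = E° − (0.0592/n) log Q = +1.78 − (0.0592/3)(-3.381) = +1.847 V.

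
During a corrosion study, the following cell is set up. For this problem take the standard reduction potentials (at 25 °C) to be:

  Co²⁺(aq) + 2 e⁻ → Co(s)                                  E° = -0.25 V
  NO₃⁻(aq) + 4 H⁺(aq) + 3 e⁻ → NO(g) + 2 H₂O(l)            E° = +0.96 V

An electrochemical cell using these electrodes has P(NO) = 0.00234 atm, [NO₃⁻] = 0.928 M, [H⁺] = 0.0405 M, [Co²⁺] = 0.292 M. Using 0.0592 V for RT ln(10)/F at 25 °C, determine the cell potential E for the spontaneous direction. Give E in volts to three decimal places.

+1.167 V

NO₃⁻/NO is the cathode (higher E°), Co²⁺/Co the anode: E°cell = +0.96 − (-0.25) = +1.21 V, n = 6.
Overall: 2 NO₃⁻(aq) + 8 H⁺(aq) + 3 Co(s) → 2 NO(g) + 4 H₂O(l) + 3 Co²⁺(aq)
Q = P(NO)^2·[Co²⁺]^3 / ([NO₃⁻]^2·[H⁺]^8); log Q = 4.340.
E = E° − (0.0592/n) log Q = +1.21 − (0.0592/6)(4.340) = +1.167 V.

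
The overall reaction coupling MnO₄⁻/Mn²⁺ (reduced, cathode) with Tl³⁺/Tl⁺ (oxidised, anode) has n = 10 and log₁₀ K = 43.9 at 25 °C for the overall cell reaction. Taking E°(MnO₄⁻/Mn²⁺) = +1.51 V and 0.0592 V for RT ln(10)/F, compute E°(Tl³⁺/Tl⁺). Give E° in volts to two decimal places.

E°cell = (0.0592/n)·log K = (0.0592/10)(43.9) = +0.260 V.
Since MnO₄⁻/Mn²⁺ is the cathode and Tl³⁺/Tl⁺ the anode, E°cell = E°(MnO₄⁻/Mn²⁺) − E°(Tl³⁺/Tl⁺).
So E°(Tl³⁺/Tl⁺) = E°(MnO₄⁻/Mn²⁺) − E°cell = (+1.51) − (+0.260) = +1.25 V.

+1.25 V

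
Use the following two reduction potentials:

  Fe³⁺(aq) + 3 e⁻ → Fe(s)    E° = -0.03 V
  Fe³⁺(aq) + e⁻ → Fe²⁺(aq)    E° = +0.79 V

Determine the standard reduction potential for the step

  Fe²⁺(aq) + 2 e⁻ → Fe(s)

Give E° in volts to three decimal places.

-0.440 V

Sequential free energies add, so n₃E°₃ = n₁E°₁ + n₂E°₂.
With n₃ = 3, and the known step contributing 1×(+0.79) V, the unknown satisfies 2·E° = 3×(-0.03) − 1×(+0.79) = -0.880.
E° = -0.880 / 2 = -0.440 V.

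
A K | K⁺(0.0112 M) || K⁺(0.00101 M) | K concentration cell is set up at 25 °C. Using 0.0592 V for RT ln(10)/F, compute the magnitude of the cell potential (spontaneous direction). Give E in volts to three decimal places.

+0.062 V

For a concentration cell E°cell = 0. The 0.0112 M side is the cathode (reduction is favoured where [K⁺] is higher).
With n = 1, E = −(0.0592/1) log([K⁺]ₐₙ/[K⁺]꜀ₐₜ) = −(0.0592/1) log(0.00101/0.0112) = −(0.0592/1)(-1.045) = +0.062 V.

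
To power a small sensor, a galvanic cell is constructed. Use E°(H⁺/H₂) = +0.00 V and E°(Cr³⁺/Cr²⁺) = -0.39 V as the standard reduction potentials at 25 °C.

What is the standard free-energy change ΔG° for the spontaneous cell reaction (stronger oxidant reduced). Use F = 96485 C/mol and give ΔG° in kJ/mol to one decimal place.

H⁺/H₂ (E° = +0.00 V) is the cathode; Cr³⁺/Cr²⁺ (E° = -0.39 V) is the anode, so E°cell = +0.39 V.
Balancing electrons gives n = 2 (lcm of 2 and 1).
ΔG° = −nFE° = −(2)(96485)(+0.39) = -75,258 J = -75.3 kJ/mol.

-75.3 kJ/mol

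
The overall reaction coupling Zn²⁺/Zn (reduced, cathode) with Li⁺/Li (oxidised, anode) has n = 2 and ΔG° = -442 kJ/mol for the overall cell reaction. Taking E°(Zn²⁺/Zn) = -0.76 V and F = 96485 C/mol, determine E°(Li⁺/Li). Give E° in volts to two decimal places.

-3.05 V

E°cell = −ΔG°/(nF) = −(-442×10³)/((2)(96485)) = +2.291 V.
Since Zn²⁺/Zn is the cathode and Li⁺/Li the anode, E°cell = E°(Zn²⁺/Zn) − E°(Li⁺/Li).
So E°(Li⁺/Li) = E°(Zn²⁺/Zn) − E°cell = (-0.76) − (+2.291) = -3.05 V.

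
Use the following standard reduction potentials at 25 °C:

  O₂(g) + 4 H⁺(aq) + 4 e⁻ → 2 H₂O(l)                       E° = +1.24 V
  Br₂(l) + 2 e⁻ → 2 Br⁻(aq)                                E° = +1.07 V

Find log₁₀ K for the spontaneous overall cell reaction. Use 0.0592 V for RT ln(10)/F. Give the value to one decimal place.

Cathode: O₂/H₂O; anode: Br₂/Br⁻. E°cell = +0.17 V, n = 4.
log K = nE°cell / 0.0592 = (4)(+0.17) / 0.0592 = 11.5.

11.5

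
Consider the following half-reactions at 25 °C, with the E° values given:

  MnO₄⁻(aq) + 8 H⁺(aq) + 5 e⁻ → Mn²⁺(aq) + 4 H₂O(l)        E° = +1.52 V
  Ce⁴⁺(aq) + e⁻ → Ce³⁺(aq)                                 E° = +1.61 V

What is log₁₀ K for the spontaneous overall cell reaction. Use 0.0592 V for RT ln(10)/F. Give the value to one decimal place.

7.6

Cathode: Ce⁴⁺/Ce³⁺; anode: MnO₄⁻/Mn²⁺. E°cell = +0.09 V, n = 5.
log K = nE°cell / 0.0592 = (5)(+0.09) / 0.0592 = 7.6.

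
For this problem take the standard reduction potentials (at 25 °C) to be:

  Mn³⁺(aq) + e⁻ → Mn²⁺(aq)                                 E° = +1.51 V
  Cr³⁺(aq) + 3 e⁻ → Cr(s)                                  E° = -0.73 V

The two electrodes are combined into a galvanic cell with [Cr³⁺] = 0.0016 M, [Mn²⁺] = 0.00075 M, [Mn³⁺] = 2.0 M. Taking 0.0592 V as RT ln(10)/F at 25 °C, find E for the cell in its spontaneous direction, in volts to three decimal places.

+2.498 V

Mn³⁺/Mn²⁺ is the cathode (higher E°), Cr³⁺/Cr the anode: E°cell = +1.51 − (-0.73) = +2.24 V, n = 3.
Overall: 3 Mn³⁺(aq) + Cr(s) → 3 Mn²⁺(aq) + Cr³⁺(aq)
Q = [Mn²⁺]^3·[Cr³⁺] / ([Mn³⁺]^3); log Q = -13.074.
E = E° − (0.0592/n) log Q = +2.24 − (0.0592/3)(-13.074) = +2.498 V.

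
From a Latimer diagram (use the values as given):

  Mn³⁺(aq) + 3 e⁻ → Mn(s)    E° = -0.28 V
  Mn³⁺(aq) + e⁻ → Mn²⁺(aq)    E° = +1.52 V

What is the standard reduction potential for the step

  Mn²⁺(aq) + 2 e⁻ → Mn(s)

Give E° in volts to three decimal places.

-1.180 V

Sequential free energies add, so n₃E°₃ = n₁E°₁ + n₂E°₂.
With n₃ = 3, and the known step contributing 1×(+1.52) V, the unknown satisfies 2·E° = 3×(-0.28) − 1×(+1.52) = -2.360.
E° = -2.360 / 2 = -1.180 V.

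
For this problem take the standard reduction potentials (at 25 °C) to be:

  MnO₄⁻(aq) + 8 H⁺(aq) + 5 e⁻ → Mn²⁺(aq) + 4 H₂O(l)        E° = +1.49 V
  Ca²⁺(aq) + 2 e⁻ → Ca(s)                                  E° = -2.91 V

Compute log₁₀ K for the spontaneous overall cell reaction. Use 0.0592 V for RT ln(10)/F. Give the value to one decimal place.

Cathode: MnO₄⁻/Mn²⁺; anode: Ca²⁺/Ca. E°cell = +4.40 V, n = 10.
log K = nE°cell / 0.0592 = (10)(+4.40) / 0.0592 = 743.2.

743.2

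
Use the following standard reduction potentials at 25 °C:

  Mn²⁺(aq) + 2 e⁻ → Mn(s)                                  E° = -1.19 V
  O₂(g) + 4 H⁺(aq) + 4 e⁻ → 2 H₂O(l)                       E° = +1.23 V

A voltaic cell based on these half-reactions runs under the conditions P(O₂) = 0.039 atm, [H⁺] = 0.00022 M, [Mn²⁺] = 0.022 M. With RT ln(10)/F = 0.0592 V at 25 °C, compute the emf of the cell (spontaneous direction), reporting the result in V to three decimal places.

O₂/H₂O is the cathode (higher E°), Mn²⁺/Mn the anode: E°cell = +1.23 − (-1.19) = +2.42 V, n = 4.
Overall: O₂(g) + 4 H⁺(aq) + 2 Mn(s) → 2 H₂O(l) + 2 Mn²⁺(aq)
Q = [Mn²⁺]^2 / (P(O₂)·[H⁺]^4); log Q = 12.724.
E = E° − (0.0592/n) log Q = +2.42 − (0.0592/4)(12.724) = +2.232 V.

+2.232 V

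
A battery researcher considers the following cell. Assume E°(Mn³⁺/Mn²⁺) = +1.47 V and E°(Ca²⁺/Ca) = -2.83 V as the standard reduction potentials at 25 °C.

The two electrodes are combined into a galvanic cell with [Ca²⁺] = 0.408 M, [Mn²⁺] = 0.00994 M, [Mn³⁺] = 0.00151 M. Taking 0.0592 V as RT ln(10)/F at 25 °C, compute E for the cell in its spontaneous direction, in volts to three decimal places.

Mn³⁺/Mn²⁺ is the cathode (higher E°), Ca²⁺/Ca the anode: E°cell = +1.47 − (-2.83) = +4.30 V, n = 2.
Overall: 2 Mn³⁺(aq) + Ca(s) → 2 Mn²⁺(aq) + Ca²⁺(aq)
Q = [Mn²⁺]^2·[Ca²⁺] / ([Mn³⁺]^2); log Q = 1.247.
E = E° − (0.0592/n) log Q = +4.30 − (0.0592/2)(1.247) = +4.263 V.

+4.263 V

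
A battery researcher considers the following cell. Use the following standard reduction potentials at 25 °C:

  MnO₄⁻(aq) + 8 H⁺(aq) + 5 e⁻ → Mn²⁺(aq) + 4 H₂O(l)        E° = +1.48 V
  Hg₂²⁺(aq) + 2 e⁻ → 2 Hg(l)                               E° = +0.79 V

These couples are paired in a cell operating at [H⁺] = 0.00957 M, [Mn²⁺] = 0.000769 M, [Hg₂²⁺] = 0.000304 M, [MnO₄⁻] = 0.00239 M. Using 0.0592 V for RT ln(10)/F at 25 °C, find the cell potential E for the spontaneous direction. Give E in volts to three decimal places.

+0.609 V

MnO₄⁻/Mn²⁺ is the cathode (higher E°), Hg₂²⁺/Hg the anode: E°cell = +1.48 − (+0.79) = +0.69 V, n = 10.
Overall: 2 MnO₄⁻(aq) + 16 H⁺(aq) + 10 Hg(l) → 2 Mn²⁺(aq) + 8 H₂O(l) + 5 Hg₂²⁺(aq)
Q = [Mn²⁺]^2·[Hg₂²⁺]^5 / ([MnO₄⁻]^2·[H⁺]^16); log Q = 13.735.
E = E° − (0.0592/n) log Q = +0.69 − (0.0592/10)(13.735) = +0.609 V.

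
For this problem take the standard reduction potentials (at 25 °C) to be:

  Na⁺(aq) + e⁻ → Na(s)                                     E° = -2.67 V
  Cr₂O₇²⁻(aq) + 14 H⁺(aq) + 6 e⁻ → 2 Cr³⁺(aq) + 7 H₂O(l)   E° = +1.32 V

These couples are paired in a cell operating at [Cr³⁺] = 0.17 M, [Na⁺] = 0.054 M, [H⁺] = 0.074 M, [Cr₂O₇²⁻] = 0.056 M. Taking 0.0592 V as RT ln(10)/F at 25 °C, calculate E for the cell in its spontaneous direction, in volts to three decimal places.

+3.912 V

Cr₂O₇²⁻/Cr³⁺ is the cathode (higher E°), Na⁺/Na the anode: E°cell = +1.32 − (-2.67) = +3.99 V, n = 6.
Overall: Cr₂O₇²⁻(aq) + 14 H⁺(aq) + 6 Na(s) → 2 Cr³⁺(aq) + 7 H₂O(l) + 6 Na⁺(aq)
Q = [Cr³⁺]^2·[Na⁺]^6 / ([Cr₂O₇²⁻]·[H⁺]^14); log Q = 7.938.
E = E° − (0.0592/n) log Q = +3.99 − (0.0592/6)(7.938) = +3.912 V.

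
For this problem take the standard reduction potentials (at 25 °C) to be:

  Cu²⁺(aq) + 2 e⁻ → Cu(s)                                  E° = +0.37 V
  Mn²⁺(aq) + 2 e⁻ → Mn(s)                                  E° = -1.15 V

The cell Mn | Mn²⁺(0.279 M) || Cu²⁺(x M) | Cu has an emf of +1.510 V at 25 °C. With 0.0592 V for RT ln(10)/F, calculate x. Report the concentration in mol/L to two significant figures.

Cu²⁺/Cu is the cathode, Mn²⁺/Mn the anode: E°cell = +1.52 V, n = 2.
Overall reaction: Cu²⁺(aq) + Mn(s) → Cu(s) + Mn²⁺(aq); Q = [Mn²⁺]^1/[Cu²⁺]^1.
From E = E° − (0.0592/n) log Q: log Q = (E° − E)·n/0.0592 = (+1.52 − (+1.510))·2/0.0592 = 0.3378.
So 1·log[Cu²⁺] = 1·log(0.279) − log Q = -0.5544 − (0.3378) = -0.8922; [Cu²⁺] = 10^(-0.8922) ≈ 0.13 M.

0.13 M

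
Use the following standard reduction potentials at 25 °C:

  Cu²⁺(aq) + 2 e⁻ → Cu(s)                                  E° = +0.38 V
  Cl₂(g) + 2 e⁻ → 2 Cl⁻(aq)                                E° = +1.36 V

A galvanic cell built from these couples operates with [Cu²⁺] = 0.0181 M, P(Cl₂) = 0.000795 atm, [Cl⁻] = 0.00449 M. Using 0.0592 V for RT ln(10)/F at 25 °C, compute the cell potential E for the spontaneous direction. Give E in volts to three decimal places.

+1.079 V

Cl₂/Cl⁻ is the cathode (higher E°), Cu²⁺/Cu the anode: E°cell = +1.36 − (+0.38) = +0.98 V, n = 2.
Overall: Cl₂(g) + Cu(s) → 2 Cl⁻(aq) + Cu²⁺(aq)
Q = [Cl⁻]^2·[Cu²⁺] / (P(Cl₂)); log Q = -3.338.
E = E° − (0.0592/n) log Q = +0.98 − (0.0592/2)(-3.338) = +1.079 V.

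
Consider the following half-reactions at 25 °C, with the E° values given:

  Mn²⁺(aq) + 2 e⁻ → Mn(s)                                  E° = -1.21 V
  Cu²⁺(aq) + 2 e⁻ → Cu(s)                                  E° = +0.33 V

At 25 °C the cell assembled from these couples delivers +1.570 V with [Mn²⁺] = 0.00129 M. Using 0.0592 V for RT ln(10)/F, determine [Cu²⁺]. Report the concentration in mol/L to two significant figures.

0.013 M

Cu²⁺/Cu is the cathode, Mn²⁺/Mn the anode: E°cell = +1.54 V, n = 2.
Overall reaction: Cu²⁺(aq) + Mn(s) → Cu(s) + Mn²⁺(aq); Q = [Mn²⁺]^1/[Cu²⁺]^1.
From E = E° − (0.0592/n) log Q: log Q = (E° − E)·n/0.0592 = (+1.54 − (+1.570))·2/0.0592 = -1.0135.
So 1·log[Cu²⁺] = 1·log(0.00129) − log Q = -2.8894 − (-1.0135) = -1.8759; [Cu²⁺] = 10^(-1.8759) ≈ 0.013 M.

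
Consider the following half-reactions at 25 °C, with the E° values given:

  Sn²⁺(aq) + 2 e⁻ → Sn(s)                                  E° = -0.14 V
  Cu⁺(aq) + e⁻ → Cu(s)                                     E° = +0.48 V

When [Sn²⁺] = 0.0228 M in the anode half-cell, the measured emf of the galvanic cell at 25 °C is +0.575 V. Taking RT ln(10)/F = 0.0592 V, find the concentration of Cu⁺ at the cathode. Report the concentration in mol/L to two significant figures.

0.026 M

Cu⁺/Cu is the cathode, Sn²⁺/Sn the anode: E°cell = +0.62 V, n = 2.
Overall reaction: 2 Cu⁺(aq) + Sn(s) → 2 Cu(s) + Sn²⁺(aq); Q = [Sn²⁺]^1/[Cu⁺]^2.
From E = E° − (0.0592/n) log Q: log Q = (E° − E)·n/0.0592 = (+0.62 − (+0.575))·2/0.0592 = 1.5203.
So 2·log[Cu⁺] = 1·log(0.0228) − log Q = -1.6421 − (1.5203) = -3.1624; log[Cu⁺] = -3.1624 / 2 = -1.5812; [Cu⁺] = 10^(-1.5812) ≈ 0.026 M.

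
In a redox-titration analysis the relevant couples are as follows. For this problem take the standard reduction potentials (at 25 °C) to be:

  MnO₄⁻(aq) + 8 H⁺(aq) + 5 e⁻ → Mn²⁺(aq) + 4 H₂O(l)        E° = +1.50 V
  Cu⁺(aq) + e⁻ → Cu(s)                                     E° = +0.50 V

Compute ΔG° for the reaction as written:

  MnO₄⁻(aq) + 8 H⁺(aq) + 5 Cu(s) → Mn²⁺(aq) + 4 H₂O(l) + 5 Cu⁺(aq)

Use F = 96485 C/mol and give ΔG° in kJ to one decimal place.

-482.4 kJ

As written, MnO₄⁻/Mn²⁺ is reduced (cathode) and Cu⁺/Cu is oxidised (anode), so E°cell = (+1.50) − (+0.50) = +1.00 V.
Balancing electrons gives n = 5.
ΔG° = −nFE° = −(5)(96485)(+1.00) = -482,425 J = -482.4 kJ.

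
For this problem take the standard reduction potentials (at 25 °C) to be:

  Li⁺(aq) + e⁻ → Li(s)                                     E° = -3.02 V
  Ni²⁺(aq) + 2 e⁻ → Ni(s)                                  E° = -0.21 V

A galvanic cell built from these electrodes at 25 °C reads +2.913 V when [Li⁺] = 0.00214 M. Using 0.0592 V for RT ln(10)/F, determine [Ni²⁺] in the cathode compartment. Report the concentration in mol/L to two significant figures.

0.014 M

Ni²⁺/Ni is the cathode, Li⁺/Li the anode: E°cell = +2.81 V, n = 2.
Overall reaction: Ni²⁺(aq) + 2 Li(s) → Ni(s) + 2 Li⁺(aq); Q = [Li⁺]^2/[Ni²⁺]^1.
From E = E° − (0.0592/n) log Q: log Q = (E° − E)·n/0.0592 = (+2.81 − (+2.913))·2/0.0592 = -3.4797.
So 1·log[Ni²⁺] = 2·log(0.00214) − log Q = -5.3392 − (-3.4797) = -1.8595; [Ni²⁺] = 10^(-1.8595) ≈ 0.014 M.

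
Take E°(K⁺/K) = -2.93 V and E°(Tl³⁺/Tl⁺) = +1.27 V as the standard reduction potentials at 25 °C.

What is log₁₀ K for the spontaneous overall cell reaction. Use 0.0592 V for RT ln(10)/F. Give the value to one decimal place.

Cathode: Tl³⁺/Tl⁺; anode: K⁺/K. E°cell = +4.20 V, n = 2.
log K = nE°cell / 0.0592 = (2)(+4.20) / 0.0592 = 141.9.

141.9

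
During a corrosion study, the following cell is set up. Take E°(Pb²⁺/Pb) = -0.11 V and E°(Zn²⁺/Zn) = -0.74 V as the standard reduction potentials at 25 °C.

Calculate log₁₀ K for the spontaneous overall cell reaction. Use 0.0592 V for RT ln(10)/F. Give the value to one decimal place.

21.3

Cathode: Pb²⁺/Pb; anode: Zn²⁺/Zn. E°cell = +0.63 V, n = 2.
log K = nE°cell / 0.0592 = (2)(+0.63) / 0.0592 = 21.3.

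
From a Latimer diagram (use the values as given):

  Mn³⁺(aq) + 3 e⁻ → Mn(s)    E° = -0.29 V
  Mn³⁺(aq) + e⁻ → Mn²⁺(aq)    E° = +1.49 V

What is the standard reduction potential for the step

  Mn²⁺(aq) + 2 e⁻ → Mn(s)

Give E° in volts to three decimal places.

-1.180 V

Sequential free energies add, so n₃E°₃ = n₁E°₁ + n₂E°₂.
With n₃ = 3, and the known step contributing 1×(+1.49) V, the unknown satisfies 2·E° = 3×(-0.29) − 1×(+1.49) = -2.360.
E° = -2.360 / 2 = -1.180 V.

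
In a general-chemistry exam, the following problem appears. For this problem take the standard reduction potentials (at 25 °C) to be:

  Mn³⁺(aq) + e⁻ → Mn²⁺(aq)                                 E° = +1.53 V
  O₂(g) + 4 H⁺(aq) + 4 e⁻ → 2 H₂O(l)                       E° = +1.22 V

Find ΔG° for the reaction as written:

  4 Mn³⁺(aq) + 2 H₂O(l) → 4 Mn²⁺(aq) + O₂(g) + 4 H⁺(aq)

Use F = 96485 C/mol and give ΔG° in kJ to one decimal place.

-119.6 kJ

As written, Mn³⁺/Mn²⁺ is reduced (cathode) and O₂/H₂O is oxidised (anode), so E°cell = (+1.53) − (+1.22) = +0.31 V.
Balancing electrons gives n = 4.
ΔG° = −nFE° = −(4)(96485)(+0.31) = -119,641 J = -119.6 kJ.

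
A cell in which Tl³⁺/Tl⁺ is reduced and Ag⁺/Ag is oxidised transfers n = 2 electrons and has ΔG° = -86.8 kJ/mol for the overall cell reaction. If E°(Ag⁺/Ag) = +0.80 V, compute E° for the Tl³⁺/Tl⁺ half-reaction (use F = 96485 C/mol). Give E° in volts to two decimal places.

E°cell = −ΔG°/(nF) = −(-86.8×10³)/((2)(96485)) = +0.450 V.
Since Tl³⁺/Tl⁺ is the cathode and Ag⁺/Ag the anode, E°cell = E°(Tl³⁺/Tl⁺) − E°(Ag⁺/Ag).
So E°(Tl³⁺/Tl⁺) = E°cell + E°(Ag⁺/Ag) = +0.450 + (+0.80) = +1.25 V.

+1.25 V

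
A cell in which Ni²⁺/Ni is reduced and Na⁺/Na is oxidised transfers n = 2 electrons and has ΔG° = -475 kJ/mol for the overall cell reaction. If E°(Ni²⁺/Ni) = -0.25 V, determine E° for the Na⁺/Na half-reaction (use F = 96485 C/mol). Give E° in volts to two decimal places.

E°cell = −ΔG°/(nF) = −(-475×10³)/((2)(96485)) = +2.462 V.
Since Ni²⁺/Ni is the cathode and Na⁺/Na the anode, E°cell = E°(Ni²⁺/Ni) − E°(Na⁺/Na).
So E°(Na⁺/Na) = E°(Ni²⁺/Ni) − E°cell = (-0.25) − (+2.462) = -2.71 V.

-2.71 V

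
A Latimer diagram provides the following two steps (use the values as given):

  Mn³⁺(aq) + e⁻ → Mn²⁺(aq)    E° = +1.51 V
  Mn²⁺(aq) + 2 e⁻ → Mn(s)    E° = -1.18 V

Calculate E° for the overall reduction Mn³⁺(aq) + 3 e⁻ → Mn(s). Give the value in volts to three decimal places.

Since ΔG° = −nFE° is additive over sequential reductions, n₃E°₃ = n₁E°₁ + n₂E°₂.
E°₃ = (1×+1.51 + 2×-1.18) / 3 = (-0.850) / 3 = -0.283 V.
Simply averaging or adding the two E° values would be wrong; the electron-weighted sum is required.

-0.283 V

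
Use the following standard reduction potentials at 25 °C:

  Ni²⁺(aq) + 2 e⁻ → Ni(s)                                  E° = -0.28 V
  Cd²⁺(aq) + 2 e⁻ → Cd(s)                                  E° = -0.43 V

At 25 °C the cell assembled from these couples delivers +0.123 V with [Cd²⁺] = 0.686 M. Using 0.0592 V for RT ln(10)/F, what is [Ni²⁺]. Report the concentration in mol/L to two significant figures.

0.084 M

Ni²⁺/Ni is the cathode, Cd²⁺/Cd the anode: E°cell = +0.15 V, n = 2.
Overall reaction: Ni²⁺(aq) + Cd(s) → Ni(s) + Cd²⁺(aq); Q = [Cd²⁺]^1/[Ni²⁺]^1.
From E = E° − (0.0592/n) log Q: log Q = (E° − E)·n/0.0592 = (+0.15 − (+0.123))·2/0.0592 = 0.9122.
So 1·log[Ni²⁺] = 1·log(0.686) − log Q = -0.1637 − (0.9122) = -1.0759; [Ni²⁺] = 10^(-1.0759) ≈ 0.084 M.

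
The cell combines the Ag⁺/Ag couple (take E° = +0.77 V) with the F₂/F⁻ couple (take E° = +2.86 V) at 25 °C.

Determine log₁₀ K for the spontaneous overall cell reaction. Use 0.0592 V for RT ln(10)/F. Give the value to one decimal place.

Cathode: F₂/F⁻; anode: Ag⁺/Ag. E°cell = +2.09 V, n = 2.
log K = nE°cell / 0.0592 = (2)(+2.09) / 0.0592 = 70.6.

70.6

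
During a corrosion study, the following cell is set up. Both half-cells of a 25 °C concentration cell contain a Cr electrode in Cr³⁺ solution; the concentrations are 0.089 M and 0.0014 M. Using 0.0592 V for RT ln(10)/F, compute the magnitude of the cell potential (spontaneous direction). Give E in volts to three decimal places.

+0.036 V

For a concentration cell E°cell = 0. The 0.089 M side is the cathode (reduction is favoured where [Cr³⁺] is higher).
With n = 3, E = −(0.0592/3) log([Cr³⁺]ₐₙ/[Cr³⁺]꜀ₐₜ) = −(0.0592/3) log(0.0014/0.089) = −(0.0592/3)(-1.803) = +0.036 V.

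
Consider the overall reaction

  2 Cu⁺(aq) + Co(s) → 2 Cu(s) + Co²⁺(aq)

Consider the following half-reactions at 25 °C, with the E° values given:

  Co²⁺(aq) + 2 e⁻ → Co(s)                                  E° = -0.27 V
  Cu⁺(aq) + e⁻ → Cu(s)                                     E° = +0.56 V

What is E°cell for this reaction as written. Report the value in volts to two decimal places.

The Cu⁺/Cu couple has the higher reduction potential, so it is the cathode; Co²⁺/Co is oxidised at the anode.
E°cell = E°(cathode) − E°(anode) = (+0.56) − (-0.27) = +0.83 V.

+0.83 V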